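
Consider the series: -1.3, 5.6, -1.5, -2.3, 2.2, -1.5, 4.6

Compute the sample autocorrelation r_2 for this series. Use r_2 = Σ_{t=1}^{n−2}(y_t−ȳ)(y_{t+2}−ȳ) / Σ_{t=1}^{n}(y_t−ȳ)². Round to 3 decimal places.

Mean ȳ = (-1.3 + 5.6 − 1.5 − 2.3 + 2.2 − 1.5 + 4.6)/7 = 0.8286
Σ(y_t−ȳ)(y_{t+2}−ȳ) = (4.9565) + (-14.9278) + (-3.1935) + (7.2851) + (5.1722) = -0.7073
Denominator Σ(y_t−ȳ)² = 64.0343
r_2 = -0.7073 / 64.0343 = -0.011

-0.011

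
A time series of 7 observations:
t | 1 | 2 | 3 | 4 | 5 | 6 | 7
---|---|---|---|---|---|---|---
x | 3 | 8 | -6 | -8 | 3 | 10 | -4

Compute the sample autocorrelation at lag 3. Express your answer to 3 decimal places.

Mean x̄ = (3 + 8 − 6 − 8 + 3 + 10 − 4)/7 = 0.8571
Deviations from mean: 2.1429, 7.1429, -6.8571, -8.8571, 2.1429, 9.1429, -4.8571
Σ(x_t−x̄)(x_{t+3}−x̄) = (-18.9796) + (15.3061) + (-62.6939) + (43.0204) = -23.3469
Denominator Σ(x_t−x̄)² = 292.8571
r_3 = -23.3469 / 292.8571 = -0.080

-0.080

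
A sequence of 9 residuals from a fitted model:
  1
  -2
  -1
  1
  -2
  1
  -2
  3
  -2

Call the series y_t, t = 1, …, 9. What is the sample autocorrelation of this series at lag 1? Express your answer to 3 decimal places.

Mean ȳ = (1 − 2 − 1 + 1 − 2 + 1 − 2 + 3 − 2)/9 = -0.3333
Numerator Σ_{t=1}^{8}(y_t−ȳ)(y_{t+1}−ȳ) = -19.7778
Denominator Σ(y_t−ȳ)² = 28.0000
r_1 = -19.7778 / 28.0000 = -0.706

-0.706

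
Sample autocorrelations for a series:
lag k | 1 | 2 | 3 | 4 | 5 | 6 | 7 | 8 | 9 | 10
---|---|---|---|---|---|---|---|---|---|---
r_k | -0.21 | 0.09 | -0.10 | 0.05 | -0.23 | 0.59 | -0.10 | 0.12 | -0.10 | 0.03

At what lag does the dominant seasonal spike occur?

6

The largest autocorrelation is r_6 = 0.59; the remaining lags stay at or below 0.12.
The dominant spike at lag 6 indicates a seasonal period of 6.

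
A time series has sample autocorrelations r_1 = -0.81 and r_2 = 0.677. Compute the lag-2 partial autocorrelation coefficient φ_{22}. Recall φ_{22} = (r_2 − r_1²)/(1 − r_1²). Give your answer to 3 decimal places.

0.061

φ_{22} = (r_2 − r_1²) / (1 − r_1²)
r_1² = (-0.81)² = 0.6561
Numerator = 0.677 − 0.6561 = 0.0209; denominator = 1 − 0.6561 = 0.3439
φ_{22} = 0.0209 / 0.3439 = 0.061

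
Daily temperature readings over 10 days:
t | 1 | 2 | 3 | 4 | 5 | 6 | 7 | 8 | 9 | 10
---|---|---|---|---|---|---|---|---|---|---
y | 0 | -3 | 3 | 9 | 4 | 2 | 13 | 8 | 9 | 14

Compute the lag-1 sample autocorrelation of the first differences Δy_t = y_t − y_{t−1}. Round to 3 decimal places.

First differences Δy: -3, 6, 6, -5, -2, 11, -5, 1, 5
Mean of differences = 1.5556
Numerator Σ(Δy_t−Δȳ)(Δy_{t+1}−Δȳ) = -100.0864
Denominator Σ(Δy_t−Δȳ)² = 260.2222
r_1(Δy) = -100.0864 / 260.2222 = -0.385

-0.385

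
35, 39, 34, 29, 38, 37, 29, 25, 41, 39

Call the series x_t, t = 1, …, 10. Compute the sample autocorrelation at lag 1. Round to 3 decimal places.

-0.005

Mean x̄ = (35 + 39 + 34 + 29 + 38 + 37 + 29 + 25 + 41 + 39)/10 = 34.6000
Numerator Σ_{t=1}^{9}(x_t−x̄)(x_{t+1}−x̄) = -1.3600
Denominator Σ(x_t−x̄)² = 252.4000
r_1 = -1.3600 / 252.4000 = -0.005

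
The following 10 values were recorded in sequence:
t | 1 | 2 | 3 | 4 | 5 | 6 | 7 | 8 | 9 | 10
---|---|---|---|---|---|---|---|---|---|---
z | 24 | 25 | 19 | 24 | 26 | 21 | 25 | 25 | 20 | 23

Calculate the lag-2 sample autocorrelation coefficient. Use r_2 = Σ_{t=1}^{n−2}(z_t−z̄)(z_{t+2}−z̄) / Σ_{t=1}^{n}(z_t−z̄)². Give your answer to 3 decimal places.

-0.397

Mean z̄ = (24 + 25 + 19 + 24 + 26 + 21 + 25 + 25 + 20 + 23)/10 = 23.2000
Numerator Σ_{t=1}^{8}(z_t−z̄)(z_{t+2}−z̄) = -20.4800
Denominator Σ(z_t−z̄)² = 51.6000
r_2 = -20.4800 / 51.6000 = -0.397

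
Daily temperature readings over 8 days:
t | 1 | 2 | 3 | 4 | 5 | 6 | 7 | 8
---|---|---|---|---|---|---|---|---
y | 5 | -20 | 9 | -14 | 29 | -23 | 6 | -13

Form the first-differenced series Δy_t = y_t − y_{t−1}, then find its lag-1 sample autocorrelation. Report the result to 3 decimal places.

First differences Δy: -25, 29, -23, 43, -52, 29, -19
Mean of differences = -2.5714
Numerator Σ(Δy_t−Δȳ)(Δy_{t+1}−Δȳ) = -6615.7551
Denominator Σ(Δy_t−Δȳ)² = 7703.7143
r_1(Δy) = -6615.7551 / 7703.7143 = -0.859

-0.859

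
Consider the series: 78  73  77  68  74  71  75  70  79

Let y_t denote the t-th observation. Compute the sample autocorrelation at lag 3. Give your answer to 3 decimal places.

Mean ȳ = (78 + 73 + 77 + 68 + 74 + 71 + 75 + 70 + 79)/9 = 73.8889
Σ(y_t−ȳ)(y_{t+3}−ȳ) = (-24.2099) + (-0.0988) + (-8.9877) + (-6.5432) + (-0.4321) + (-14.7654) = -55.0370
Denominator Σ(y_t−ȳ)² = 112.8889
r_3 = -55.0370 / 112.8889 = -0.488

-0.488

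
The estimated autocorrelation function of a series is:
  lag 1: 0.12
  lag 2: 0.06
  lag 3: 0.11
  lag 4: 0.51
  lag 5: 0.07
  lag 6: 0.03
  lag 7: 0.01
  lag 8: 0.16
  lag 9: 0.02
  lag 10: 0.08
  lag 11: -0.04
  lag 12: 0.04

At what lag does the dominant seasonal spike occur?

4

The largest autocorrelation is r_4 = 0.51, with a weaker echo at lag 8 (0.16); the remaining lags stay at or below 0.12.
The dominant spike at lag 4 indicates a seasonal period of 4.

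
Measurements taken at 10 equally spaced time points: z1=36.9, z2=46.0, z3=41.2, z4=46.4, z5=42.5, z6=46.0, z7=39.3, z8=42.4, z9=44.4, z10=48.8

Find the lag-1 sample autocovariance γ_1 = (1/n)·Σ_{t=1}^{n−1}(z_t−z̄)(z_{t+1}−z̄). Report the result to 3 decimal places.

-3.641

Mean z̄ = (36.9 + 46.0 + 41.2 + 46.4 + 42.5 + 46.0 + 39.3 + 42.4 + 44.4 + 48.8)/10 = 43.3900
Σ_{t=1}^{9}(z_t−z̄)(z_{t+1}−z̄) = -36.4101
γ_1 = -36.4101 / 10 = -3.641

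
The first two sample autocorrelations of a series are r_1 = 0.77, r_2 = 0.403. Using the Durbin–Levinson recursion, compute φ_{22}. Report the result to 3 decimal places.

-0.466

φ_{22} = (r_2 − r_1²) / (1 − r_1²)
r_1² = (0.77)² = 0.5929
Numerator = 0.403 − 0.5929 = -0.1899; denominator = 1 − 0.5929 = 0.4071
φ_{22} = -0.1899 / 0.4071 = -0.466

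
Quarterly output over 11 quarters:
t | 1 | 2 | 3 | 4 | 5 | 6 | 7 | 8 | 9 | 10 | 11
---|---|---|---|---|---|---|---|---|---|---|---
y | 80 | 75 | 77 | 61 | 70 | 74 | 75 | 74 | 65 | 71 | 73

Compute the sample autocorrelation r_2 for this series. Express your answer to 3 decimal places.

-0.189

Mean ȳ = (80 + 75 + 77 + 61 + 70 + 74 + 75 + 74 + 65 + 71 + 73)/11 = 72.2727
Numerator Σ_{t=1}^{9}(y_t−ȳ)(y_{t+2}−ȳ) = -54.9669
Denominator Σ(y_t−ȳ)² = 290.1818
r_2 = -54.9669 / 290.1818 = -0.189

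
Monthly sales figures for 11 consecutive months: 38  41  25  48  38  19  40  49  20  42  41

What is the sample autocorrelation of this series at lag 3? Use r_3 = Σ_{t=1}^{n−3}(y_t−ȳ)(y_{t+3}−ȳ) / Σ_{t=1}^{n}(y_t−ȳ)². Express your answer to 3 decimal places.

0.597

Mean ȳ = (38 + 41 + 25 + 48 + 38 + 19 + 40 + 49 + 20 + 42 + 41)/11 = 36.4545
Numerator Σ_{t=1}^{8}(y_t−ȳ)(y_{t+3}−ȳ) = 649.0165
Denominator Σ(y_t−ȳ)² = 1086.7273
r_3 = 649.0165 / 1086.7273 = 0.597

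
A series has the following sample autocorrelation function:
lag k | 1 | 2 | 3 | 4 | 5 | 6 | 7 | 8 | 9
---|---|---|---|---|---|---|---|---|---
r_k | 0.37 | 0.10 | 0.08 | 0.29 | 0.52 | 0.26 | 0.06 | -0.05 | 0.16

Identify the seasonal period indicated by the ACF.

The largest autocorrelation is r_5 = 0.52; the remaining lags stay at or below 0.37. The elevated value at lag 1 (0.37), dropping to 0.10 at lag 2, reflects decaying short-term dependence rather than seasonality.
The dominant spike at lag 5 indicates a seasonal period of 5.

5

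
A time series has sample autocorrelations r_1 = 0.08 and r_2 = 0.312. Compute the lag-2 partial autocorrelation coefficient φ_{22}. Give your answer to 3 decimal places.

φ_{22} = (r_2 − r_1²) / (1 − r_1²)
r_1² = (0.08)² = 0.0064
Numerator = 0.312 − 0.0064 = 0.3056; denominator = 1 − 0.0064 = 0.9936
φ_{22} = 0.3056 / 0.9936 = 0.308

0.308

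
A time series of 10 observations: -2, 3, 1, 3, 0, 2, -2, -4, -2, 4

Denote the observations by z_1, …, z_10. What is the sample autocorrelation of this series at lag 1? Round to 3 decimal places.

Mean z̄ = (-2 + 3 + 1 + 3 + 0 + 2 − 2 − 4 − 2 + 4)/10 = 0.3000
Numerator Σ_{t=1}^{9}(z_t−z̄)(z_{t+1}−z̄) = 3.6100
Denominator Σ(z_t−z̄)² = 66.1000
r_1 = 3.6100 / 66.1000 = 0.055

0.055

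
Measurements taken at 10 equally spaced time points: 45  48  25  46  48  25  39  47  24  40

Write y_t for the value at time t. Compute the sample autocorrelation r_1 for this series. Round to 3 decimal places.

Mean ȳ = (45 + 48 + 25 + 46 + 48 + 25 + 39 + 47 + 24 + 40)/10 = 38.7000
Numerator Σ_{t=1}^{9}(y_t−ȳ)(y_{t+1}−ȳ) = -371.0900
Denominator Σ(y_t−ȳ)² = 928.1000
r_1 = -371.0900 / 928.1000 = -0.400

-0.400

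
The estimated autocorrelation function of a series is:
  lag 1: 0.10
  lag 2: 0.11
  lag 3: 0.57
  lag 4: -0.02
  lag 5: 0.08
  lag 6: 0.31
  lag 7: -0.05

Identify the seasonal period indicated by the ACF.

3

The largest autocorrelation is r_3 = 0.57, with a weaker echo at lag 6 (0.31); the remaining lags stay at or below 0.11.
The dominant spike at lag 3 indicates a seasonal period of 3.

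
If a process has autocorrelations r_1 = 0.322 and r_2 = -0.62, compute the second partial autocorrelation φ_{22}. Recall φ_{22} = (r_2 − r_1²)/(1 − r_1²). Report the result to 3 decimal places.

φ_{22} = (r_2 − r_1²) / (1 − r_1²)
r_1² = (0.322)² = 0.103684
Numerator = -0.62 − 0.1037 = -0.7237; denominator = 1 − 0.1037 = 0.8963
φ_{22} = -0.7237 / 0.8963 = -0.807

-0.807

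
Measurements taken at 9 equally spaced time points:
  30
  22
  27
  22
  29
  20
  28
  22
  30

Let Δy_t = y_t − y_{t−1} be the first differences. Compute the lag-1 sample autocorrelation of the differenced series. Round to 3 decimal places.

First differences Δy: -8, 5, -5, 7, -9, 8, -6, 8
Mean of differences = 0.0000
Numerator Σ(Δy_t−Δȳ)(Δy_{t+1}−Δȳ) = -331.0000
Denominator Σ(Δy_t−Δȳ)² = 408.0000
r_1(Δy) = -331.0000 / 408.0000 = -0.811

-0.811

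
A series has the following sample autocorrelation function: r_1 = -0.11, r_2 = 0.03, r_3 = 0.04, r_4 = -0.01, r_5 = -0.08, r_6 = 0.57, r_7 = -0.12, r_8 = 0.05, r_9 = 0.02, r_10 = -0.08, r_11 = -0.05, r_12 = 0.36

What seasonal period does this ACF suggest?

6

The largest autocorrelation is r_6 = 0.57, with a weaker echo at lag 12 (0.36); the remaining lags stay at or below 0.05.
The dominant spike at lag 6 indicates a seasonal period of 6.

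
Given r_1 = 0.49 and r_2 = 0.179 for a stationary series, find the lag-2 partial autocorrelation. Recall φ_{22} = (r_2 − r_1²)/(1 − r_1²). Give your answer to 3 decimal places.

-0.080

φ_{22} = (r_2 − r_1²) / (1 − r_1²)
r_1² = (0.49)² = 0.2401
Numerator = 0.179 − 0.2401 = -0.0611; denominator = 1 − 0.2401 = 0.7599
φ_{22} = -0.0611 / 0.7599 = -0.080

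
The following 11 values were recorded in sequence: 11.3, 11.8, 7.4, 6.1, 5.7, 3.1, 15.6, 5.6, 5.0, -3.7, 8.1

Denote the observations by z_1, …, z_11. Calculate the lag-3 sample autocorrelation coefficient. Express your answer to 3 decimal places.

Mean z̄ = (11.3 + 11.8 + 7.4 + 6.1 + 5.7 + 3.1 + 15.6 + 5.6 + 5.0 − 3.7 + 8.1)/11 = 6.9091
Numerator Σ_{t=1}^{8}(z_t−z̄)(z_{t+3}−z̄) = -103.2748
Denominator Σ(z_t−z̄)² = 254.9291
r_3 = -103.2748 / 254.9291 = -0.405

-0.405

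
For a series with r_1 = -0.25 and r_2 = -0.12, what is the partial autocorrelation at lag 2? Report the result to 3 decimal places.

φ_{22} = (r_2 − r_1²) / (1 − r_1²)
r_1² = (-0.25)² = 0.0625
Numerator = -0.12 − 0.0625 = -0.1825; denominator = 1 − 0.0625 = 0.9375
φ_{22} = -0.1825 / 0.9375 = -0.195

-0.195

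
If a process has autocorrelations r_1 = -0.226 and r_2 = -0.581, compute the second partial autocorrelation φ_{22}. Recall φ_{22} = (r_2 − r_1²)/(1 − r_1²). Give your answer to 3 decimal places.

φ_{22} = (r_2 − r_1²) / (1 − r_1²)
r_1² = (-0.226)² = 0.051076
Numerator = -0.581 − 0.0511 = -0.6321; denominator = 1 − 0.0511 = 0.9489
φ_{22} = -0.6321 / 0.9489 = -0.666

-0.666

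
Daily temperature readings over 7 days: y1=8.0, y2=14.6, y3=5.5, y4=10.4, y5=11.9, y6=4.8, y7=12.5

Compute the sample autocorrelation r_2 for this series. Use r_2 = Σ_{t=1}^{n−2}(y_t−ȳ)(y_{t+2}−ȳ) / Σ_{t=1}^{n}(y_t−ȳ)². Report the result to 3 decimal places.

0.049

Mean ȳ = (8.0 + 14.6 + 5.5 + 10.4 + 11.9 + 4.8 + 12.5)/7 = 9.6714
Deviations from mean: -1.6714, 4.9286, -4.1714, 0.7286, 2.2286, -4.8714, 2.8286
Numerator Σ_{t=1}^{5}(y_t−ȳ)(y_{t+2}−ȳ) = 4.0212
Denominator Σ(y_t−ȳ)² = 81.7143
r_2 = 4.0212 / 81.7143 = 0.049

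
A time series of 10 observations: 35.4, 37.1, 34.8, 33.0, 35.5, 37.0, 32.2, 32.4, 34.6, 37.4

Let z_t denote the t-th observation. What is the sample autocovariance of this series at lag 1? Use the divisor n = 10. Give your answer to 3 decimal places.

0.237

Mean z̄ = (35.4 + 37.1 + 34.8 + 33.0 + 35.5 + 37.0 + 32.2 + 32.4 + 34.6 + 37.4)/10 = 34.9400
Σ_{t=1}^{9}(z_t−z̄)(z_{t+1}−z̄) = 2.3724
γ_1 = 2.3724 / 10 = 0.237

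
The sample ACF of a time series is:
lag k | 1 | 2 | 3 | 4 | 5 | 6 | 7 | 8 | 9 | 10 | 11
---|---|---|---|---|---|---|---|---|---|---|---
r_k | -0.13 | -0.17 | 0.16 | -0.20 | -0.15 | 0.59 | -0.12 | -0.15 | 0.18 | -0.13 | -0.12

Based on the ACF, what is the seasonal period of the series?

6

The largest autocorrelation is r_6 = 0.59; the remaining lags stay at or below 0.18.
The dominant spike at lag 6 indicates a seasonal period of 6.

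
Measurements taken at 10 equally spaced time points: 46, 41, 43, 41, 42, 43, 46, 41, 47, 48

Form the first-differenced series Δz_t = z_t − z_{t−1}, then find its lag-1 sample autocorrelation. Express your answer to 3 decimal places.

-0.496

First differences Δz: -5, 2, -2, 1, 1, 3, -5, 6, 1
Mean of differences = 0.2222
Numerator Σ(Δz_t−Δz̄)(Δz_{t+1}−Δz̄) = -52.3827
Denominator Σ(Δz_t−Δz̄)² = 105.5556
r_1(Δz) = -52.3827 / 105.5556 = -0.496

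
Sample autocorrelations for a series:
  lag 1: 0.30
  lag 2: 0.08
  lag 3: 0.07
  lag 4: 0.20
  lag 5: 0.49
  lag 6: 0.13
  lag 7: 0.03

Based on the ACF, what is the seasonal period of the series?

5

The largest autocorrelation is r_5 = 0.49; the remaining lags stay at or below 0.30. The elevated value at lag 1 (0.30), dropping to 0.08 at lag 2, reflects decaying short-term dependence rather than seasonality.
The dominant spike at lag 5 indicates a seasonal period of 5.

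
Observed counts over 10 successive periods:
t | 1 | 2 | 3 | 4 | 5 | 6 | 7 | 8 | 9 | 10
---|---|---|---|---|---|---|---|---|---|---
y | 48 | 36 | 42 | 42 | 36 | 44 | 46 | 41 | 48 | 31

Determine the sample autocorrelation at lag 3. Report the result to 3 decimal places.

0.032

Mean ȳ = (48 + 36 + 42 + 42 + 36 + 44 + 46 + 41 + 48 + 31)/10 = 41.4000
Σ(y_t−ȳ)(y_{t+3}−ȳ) = (3.9600) + (29.1600) + (1.5600) + (2.7600) + (2.1600) + (17.1600) + (-47.8400) = 8.9200
Denominator Σ(y_t−ȳ)² = 282.4000
r_3 = 8.9200 / 282.4000 = 0.032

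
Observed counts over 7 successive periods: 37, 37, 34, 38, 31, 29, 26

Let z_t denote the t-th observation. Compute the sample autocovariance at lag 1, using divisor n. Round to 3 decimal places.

Mean z̄ = (37 + 37 + 34 + 38 + 31 + 29 + 26)/7 = 33.1429
Σ_{t=1}^{6}(z_t−z̄)(z_{t+1}−z̄) = 50.4082
γ_1 = 50.4082 / 7 = 7.201

7.201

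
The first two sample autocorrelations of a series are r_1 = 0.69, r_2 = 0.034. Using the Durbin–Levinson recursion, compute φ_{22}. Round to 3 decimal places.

φ_{22} = (r_2 − r_1²) / (1 − r_1²)
r_1² = (0.69)² = 0.4761
Numerator = 0.034 − 0.4761 = -0.4421; denominator = 1 − 0.4761 = 0.5239
φ_{22} = -0.4421 / 0.5239 = -0.844

-0.844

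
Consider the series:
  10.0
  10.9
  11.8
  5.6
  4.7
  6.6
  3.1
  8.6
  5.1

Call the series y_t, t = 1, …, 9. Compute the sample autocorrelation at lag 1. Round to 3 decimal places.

0.256

Mean ȳ = (10.0 + 10.9 + 11.8 + 5.6 + 4.7 + 6.6 + 3.1 + 8.6 + 5.1)/9 = 7.3778
Numerator Σ_{t=1}^{8}(y_t−ȳ)(y_{t+1}−ȳ) = 19.1084
Denominator Σ(y_t−ȳ)² = 74.7556
r_1 = 19.1084 / 74.7556 = 0.256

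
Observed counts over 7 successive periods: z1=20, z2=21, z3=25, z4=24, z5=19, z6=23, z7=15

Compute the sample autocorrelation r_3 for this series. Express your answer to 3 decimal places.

-0.186

Mean z̄ = (20 + 21 + 25 + 24 + 19 + 23 + 15)/7 = 21.0000
Deviations from mean: -1.0000, 0.0000, 4.0000, 3.0000, -2.0000, 2.0000, -6.0000
Σ(z_t−z̄)(z_{t+3}−z̄) = (-3.0000) + (0.0000) + (8.0000) + (-18.0000) = -13.0000
Denominator Σ(z_t−z̄)² = 70.0000
r_3 = -13.0000 / 70.0000 = -0.186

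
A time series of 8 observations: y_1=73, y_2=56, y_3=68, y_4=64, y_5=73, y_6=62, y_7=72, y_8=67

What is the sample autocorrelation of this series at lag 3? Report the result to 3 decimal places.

Mean ȳ = (73 + 56 + 68 + 64 + 73 + 62 + 72 + 67)/8 = 66.8750
Σ(y_t−ȳ)(y_{t+3}−ȳ) = (-17.6094) + (-66.6094) + (-5.4844) + (-14.7344) + (0.7656) = -103.6719
Denominator Σ(y_t−ȳ)² = 252.8750
r_3 = -103.6719 / 252.8750 = -0.410

-0.410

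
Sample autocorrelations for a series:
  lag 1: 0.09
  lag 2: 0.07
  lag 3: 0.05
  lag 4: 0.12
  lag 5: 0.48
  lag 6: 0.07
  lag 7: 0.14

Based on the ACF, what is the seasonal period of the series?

The largest autocorrelation is r_5 = 0.48; the remaining lags stay at or below 0.14.
The dominant spike at lag 5 indicates a seasonal period of 5.

5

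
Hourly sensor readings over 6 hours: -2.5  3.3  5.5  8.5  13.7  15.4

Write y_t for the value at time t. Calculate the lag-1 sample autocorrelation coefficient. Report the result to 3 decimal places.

0.465

Mean ȳ = (-2.5 + 3.3 + 5.5 + 8.5 + 13.7 + 15.4)/6 = 7.3167
Σ(y_t−ȳ)(y_{t+1}−ȳ) = (39.4303) + (7.2969) + (-2.1497) + (7.5536) + (51.5986) = 103.7297
Denominator Σ(y_t−ȳ)² = 223.2883
r_1 = 103.7297 / 223.2883 = 0.465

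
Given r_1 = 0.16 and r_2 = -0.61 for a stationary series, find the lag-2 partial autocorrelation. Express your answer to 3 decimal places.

φ_{22} = (r_2 − r_1²) / (1 − r_1²)
r_1² = (0.16)² = 0.0256
Numerator = -0.61 − 0.0256 = -0.6356; denominator = 1 − 0.0256 = 0.9744
φ_{22} = -0.6356 / 0.9744 = -0.652

-0.652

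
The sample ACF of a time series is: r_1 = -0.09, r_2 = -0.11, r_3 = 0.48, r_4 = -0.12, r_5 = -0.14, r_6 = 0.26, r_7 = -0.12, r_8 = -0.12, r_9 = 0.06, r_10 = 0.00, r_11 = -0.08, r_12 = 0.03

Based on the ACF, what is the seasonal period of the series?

The largest autocorrelation is r_3 = 0.48, with a weaker echo at lag 6 (0.26); the remaining lags stay at or below 0.06.
The dominant spike at lag 3 indicates a seasonal period of 3.

3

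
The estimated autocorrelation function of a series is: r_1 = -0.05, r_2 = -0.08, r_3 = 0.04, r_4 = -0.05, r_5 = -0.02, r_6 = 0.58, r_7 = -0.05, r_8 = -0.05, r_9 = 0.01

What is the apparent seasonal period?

6

The largest autocorrelation is r_6 = 0.58; the remaining lags stay at or below 0.04.
The dominant spike at lag 6 indicates a seasonal period of 6.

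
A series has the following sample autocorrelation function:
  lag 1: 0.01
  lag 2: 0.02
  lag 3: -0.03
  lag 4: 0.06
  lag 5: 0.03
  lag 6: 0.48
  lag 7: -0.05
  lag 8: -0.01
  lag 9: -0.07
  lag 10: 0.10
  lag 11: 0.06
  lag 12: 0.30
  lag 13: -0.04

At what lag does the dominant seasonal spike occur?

6

The largest autocorrelation is r_6 = 0.48, with a weaker echo at lag 12 (0.30); the remaining lags stay at or below 0.10.
The dominant spike at lag 6 indicates a seasonal period of 6.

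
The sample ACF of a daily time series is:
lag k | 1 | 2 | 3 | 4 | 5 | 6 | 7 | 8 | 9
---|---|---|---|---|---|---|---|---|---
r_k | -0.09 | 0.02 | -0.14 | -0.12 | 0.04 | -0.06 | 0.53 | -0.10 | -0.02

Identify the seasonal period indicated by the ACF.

The largest autocorrelation is r_7 = 0.53; the remaining lags stay at or below 0.04.
The dominant spike at lag 7 indicates a seasonal period of 7.

7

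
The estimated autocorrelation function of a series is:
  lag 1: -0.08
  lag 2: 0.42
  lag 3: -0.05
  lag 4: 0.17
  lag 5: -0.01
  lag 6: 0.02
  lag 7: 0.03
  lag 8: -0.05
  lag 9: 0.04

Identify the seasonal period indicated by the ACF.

The largest autocorrelation is r_2 = 0.42, with a weaker echo at lag 4 (0.17); the remaining lags stay at or below 0.04.
The dominant spike at lag 2 indicates a seasonal period of 2.

2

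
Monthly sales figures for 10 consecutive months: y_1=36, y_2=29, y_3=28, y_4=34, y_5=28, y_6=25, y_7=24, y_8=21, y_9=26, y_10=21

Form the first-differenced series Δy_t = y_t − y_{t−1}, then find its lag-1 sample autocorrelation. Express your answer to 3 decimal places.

First differences Δy: -7, -1, 6, -6, -3, -1, -3, 5, -5
Mean of differences = -1.6667
Numerator Σ(Δy_t−Δȳ)(Δy_{t+1}−Δȳ) = -58.7778
Denominator Σ(Δy_t−Δȳ)² = 166.0000
r_1(Δy) = -58.7778 / 166.0000 = -0.354

-0.354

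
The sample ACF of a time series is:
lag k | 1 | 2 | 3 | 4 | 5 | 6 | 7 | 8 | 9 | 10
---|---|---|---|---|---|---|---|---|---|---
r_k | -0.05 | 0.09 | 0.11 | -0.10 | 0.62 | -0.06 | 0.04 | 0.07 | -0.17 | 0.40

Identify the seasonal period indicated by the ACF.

5

The largest autocorrelation is r_5 = 0.62, with a weaker echo at lag 10 (0.40); the remaining lags stay at or below 0.11.
The dominant spike at lag 5 indicates a seasonal period of 5.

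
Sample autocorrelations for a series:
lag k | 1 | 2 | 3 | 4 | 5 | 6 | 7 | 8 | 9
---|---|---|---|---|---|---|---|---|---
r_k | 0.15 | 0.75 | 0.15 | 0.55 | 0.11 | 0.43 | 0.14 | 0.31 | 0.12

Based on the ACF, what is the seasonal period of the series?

2

The largest autocorrelation is r_2 = 0.75, with weaker echoes at lags 4 (0.55), 6 (0.43) and 8 (0.31); the remaining lags stay at or below 0.15.
The dominant spike at lag 2 indicates a seasonal period of 2.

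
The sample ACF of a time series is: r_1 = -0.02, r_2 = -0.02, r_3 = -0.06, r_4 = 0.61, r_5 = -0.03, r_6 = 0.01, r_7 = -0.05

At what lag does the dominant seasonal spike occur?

The largest autocorrelation is r_4 = 0.61; the remaining lags stay at or below 0.01.
The dominant spike at lag 4 indicates a seasonal period of 4.

4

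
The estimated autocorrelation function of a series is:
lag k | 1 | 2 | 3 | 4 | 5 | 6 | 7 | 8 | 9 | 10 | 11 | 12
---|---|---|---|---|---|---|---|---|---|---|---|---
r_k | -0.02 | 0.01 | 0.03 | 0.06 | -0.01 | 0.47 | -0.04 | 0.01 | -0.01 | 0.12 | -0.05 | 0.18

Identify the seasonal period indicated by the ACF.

6

The largest autocorrelation is r_6 = 0.47, with a weaker echo at lag 12 (0.18); the remaining lags stay at or below 0.12.
The dominant spike at lag 6 indicates a seasonal period of 6.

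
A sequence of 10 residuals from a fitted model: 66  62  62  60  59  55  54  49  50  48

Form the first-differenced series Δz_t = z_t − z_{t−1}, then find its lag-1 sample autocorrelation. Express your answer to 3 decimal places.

First differences Δz: -4, 0, -2, -1, -4, -1, -5, 1, -2
Mean of differences = -2.0000
Numerator Σ(Δz_t−Δz̄)(Δz_{t+1}−Δz̄) = -20.0000
Denominator Σ(Δz_t−Δz̄)² = 32.0000
r_1(Δz) = -20.0000 / 32.0000 = -0.625

-0.625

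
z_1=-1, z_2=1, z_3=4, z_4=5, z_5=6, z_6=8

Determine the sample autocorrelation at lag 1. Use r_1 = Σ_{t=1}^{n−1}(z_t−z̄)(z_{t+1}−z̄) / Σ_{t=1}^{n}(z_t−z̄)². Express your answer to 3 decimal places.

Mean z̄ = (-1 + 1 + 4 + 5 + 6 + 8)/6 = 3.8333
Deviations from mean: -4.8333, -2.8333, 0.1667, 1.1667, 2.1667, 4.1667
Σ(z_t−z̄)(z_{t+1}−z̄) = (13.6944) + (-0.4722) + (0.1944) + (2.5278) + (9.0278) = 24.9722
Denominator Σ(z_t−z̄)² = 54.8333
r_1 = 24.9722 / 54.8333 = 0.455

0.455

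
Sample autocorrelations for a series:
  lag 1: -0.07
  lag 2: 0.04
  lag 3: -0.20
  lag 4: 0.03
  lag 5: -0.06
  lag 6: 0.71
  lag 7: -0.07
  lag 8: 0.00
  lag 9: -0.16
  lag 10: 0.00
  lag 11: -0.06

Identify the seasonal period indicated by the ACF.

6

The largest autocorrelation is r_6 = 0.71; the remaining lags stay at or below 0.04.
The dominant spike at lag 6 indicates a seasonal period of 6.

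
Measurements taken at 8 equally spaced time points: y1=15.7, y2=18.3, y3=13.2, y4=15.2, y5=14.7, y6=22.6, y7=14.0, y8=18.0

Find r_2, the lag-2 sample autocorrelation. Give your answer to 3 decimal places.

Mean ȳ = (15.7 + 18.3 + 13.2 + 15.2 + 14.7 + 22.6 + 14.0 + 18.0)/8 = 16.4625
Deviations from mean: -0.7625, 1.8375, -3.2625, -1.2625, -1.7625, 6.1375, -2.4625, 1.5375
Numerator Σ_{t=1}^{6}(y_t−ȳ)(y_{t+2}−ȳ) = 11.9459
Denominator Σ(y_t−ȳ)² = 65.3988
r_2 = 11.9459 / 65.3988 = 0.183

0.183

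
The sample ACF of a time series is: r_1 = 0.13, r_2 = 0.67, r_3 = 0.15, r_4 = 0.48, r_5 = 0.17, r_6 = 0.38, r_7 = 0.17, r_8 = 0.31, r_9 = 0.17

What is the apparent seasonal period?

2

The largest autocorrelation is r_2 = 0.67, with weaker echoes at lags 4 (0.48), 6 (0.38) and 8 (0.31); the remaining lags stay at or below 0.17.
The dominant spike at lag 2 indicates a seasonal period of 2.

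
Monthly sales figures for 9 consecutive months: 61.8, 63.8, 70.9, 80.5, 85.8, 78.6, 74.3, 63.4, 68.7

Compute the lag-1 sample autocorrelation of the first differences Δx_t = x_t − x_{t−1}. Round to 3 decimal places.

First differences Δx: 2.0, 7.1, 9.6, 5.3, -7.2, -4.3, -10.9, 5.3
Mean of differences = 0.8625
Numerator Σ(Δx_t−Δx̄)(Δx_{t+1}−Δx̄) = 114.7411
Denominator Σ(Δx_t−Δx̄)² = 385.9388
r_1(Δx) = 114.7411 / 385.9388 = 0.297

0.297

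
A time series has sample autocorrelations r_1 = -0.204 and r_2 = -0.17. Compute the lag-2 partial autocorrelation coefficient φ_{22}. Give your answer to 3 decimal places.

φ_{22} = (r_2 − r_1²) / (1 − r_1²)
r_1² = (-0.204)² = 0.041616
Numerator = -0.17 − 0.0416 = -0.2116; denominator = 1 − 0.0416 = 0.9584
φ_{22} = -0.2116 / 0.9584 = -0.221

-0.221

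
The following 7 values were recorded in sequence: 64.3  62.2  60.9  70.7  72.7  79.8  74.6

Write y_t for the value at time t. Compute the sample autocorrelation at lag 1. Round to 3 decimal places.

0.603

Mean ȳ = (64.3 + 62.2 + 60.9 + 70.7 + 72.7 + 79.8 + 74.6)/7 = 69.3143
Deviations from mean: -5.0143, -7.1143, -8.4143, 1.3857, 3.3857, 10.4857, 5.2857
Numerator Σ_{t=1}^{6}(y_t−ȳ)(y_{t+1}−ȳ) = 179.4927
Denominator Σ(y_t−ȳ)² = 297.8286
r_1 = 179.4927 / 297.8286 = 0.603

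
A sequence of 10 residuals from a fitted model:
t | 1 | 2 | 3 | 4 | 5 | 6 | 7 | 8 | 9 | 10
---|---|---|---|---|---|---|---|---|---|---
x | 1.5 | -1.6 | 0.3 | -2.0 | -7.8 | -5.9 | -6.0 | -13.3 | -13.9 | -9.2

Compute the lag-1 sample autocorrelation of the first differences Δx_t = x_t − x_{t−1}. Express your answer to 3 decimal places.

-0.184

First differences Δx: -3.1, 1.9, -2.3, -5.8, 1.9, -0.1, -7.3, -0.6, 4.7
Mean of differences = -1.1889
Numerator Σ(Δx_t−Δx̄)(Δx_{t+1}−Δx̄) = -21.8768
Denominator Σ(Δx_t−Δx̄)² = 118.7889
r_1(Δx) = -21.8768 / 118.7889 = -0.184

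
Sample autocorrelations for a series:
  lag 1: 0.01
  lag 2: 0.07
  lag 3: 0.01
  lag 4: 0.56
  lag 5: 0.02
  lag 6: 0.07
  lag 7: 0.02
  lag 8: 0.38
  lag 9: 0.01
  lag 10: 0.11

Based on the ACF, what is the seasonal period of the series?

The largest autocorrelation is r_4 = 0.56, with a weaker echo at lag 8 (0.38); the remaining lags stay at or below 0.11.
The dominant spike at lag 4 indicates a seasonal period of 4.

4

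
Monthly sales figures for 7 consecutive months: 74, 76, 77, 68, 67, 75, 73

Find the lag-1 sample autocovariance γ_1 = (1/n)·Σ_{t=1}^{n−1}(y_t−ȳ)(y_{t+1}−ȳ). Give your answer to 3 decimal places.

1.813

Mean ȳ = (74 + 76 + 77 + 68 + 67 + 75 + 73)/7 = 72.8571
Σ_{t=1}^{6}(y_t−ȳ)(y_{t+1}−ȳ) = 12.6939
γ_1 = 12.6939 / 7 = 1.813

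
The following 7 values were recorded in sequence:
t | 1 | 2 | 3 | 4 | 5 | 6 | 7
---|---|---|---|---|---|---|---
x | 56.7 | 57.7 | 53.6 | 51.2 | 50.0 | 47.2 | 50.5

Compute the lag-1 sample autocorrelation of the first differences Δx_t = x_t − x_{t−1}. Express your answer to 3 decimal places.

First differences Δx: 1.0, -4.1, -2.4, -1.2, -2.8, 3.3
Mean of differences = -1.0333
Numerator Σ(Δx_t−Δx̄)(Δx_{t+1}−Δx̄) = -9.1778
Denominator Σ(Δx_t−Δx̄)² = 37.3333
r_1(Δx) = -9.1778 / 37.3333 = -0.246

-0.246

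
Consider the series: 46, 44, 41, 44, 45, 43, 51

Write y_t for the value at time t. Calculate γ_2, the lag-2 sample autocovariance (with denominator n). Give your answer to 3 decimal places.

-0.251

Mean ȳ = (46 + 44 + 41 + 44 + 45 + 43 + 51)/7 = 44.8571
Σ_{t=1}^{5}(y_t−ȳ)(y_{t+2}−ȳ) = -1.7551
γ_2 = -1.7551 / 7 = -0.251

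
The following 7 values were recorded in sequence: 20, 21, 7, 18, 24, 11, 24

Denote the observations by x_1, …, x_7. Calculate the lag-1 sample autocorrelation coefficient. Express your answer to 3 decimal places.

-0.441

Mean x̄ = (20 + 21 + 7 + 18 + 24 + 11 + 24)/7 = 17.8571
Σ(x_t−x̄)(x_{t+1}−x̄) = (6.7347) + (-34.1224) + (-1.5510) + (0.8776) + (-42.1224) + (-42.1224) = -112.3061
Denominator Σ(x_t−x̄)² = 254.8571
r_1 = -112.3061 / 254.8571 = -0.441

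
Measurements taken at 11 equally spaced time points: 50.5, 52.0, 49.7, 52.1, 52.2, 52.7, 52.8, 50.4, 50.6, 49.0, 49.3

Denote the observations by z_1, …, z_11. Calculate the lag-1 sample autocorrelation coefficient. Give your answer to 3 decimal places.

0.339

Mean z̄ = (50.5 + 52.0 + 49.7 + 52.1 + 52.2 + 52.7 + 52.8 + 50.4 + 50.6 + 49.0 + 49.3)/11 = 51.0273
Numerator Σ_{t=1}^{10}(z_t−z̄)(z_{t+1}−z̄) = 6.4811
Denominator Σ(z_t−z̄)² = 19.1218
r_1 = 6.4811 / 19.1218 = 0.339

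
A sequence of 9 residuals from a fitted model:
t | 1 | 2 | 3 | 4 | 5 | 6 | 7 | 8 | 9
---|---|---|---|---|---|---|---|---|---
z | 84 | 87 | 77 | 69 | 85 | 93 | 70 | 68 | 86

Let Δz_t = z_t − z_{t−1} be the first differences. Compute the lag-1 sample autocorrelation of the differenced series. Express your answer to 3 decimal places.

-0.088

First differences Δz: 3, -10, -8, 16, 8, -23, -2, 18
Mean of differences = 0.2500
Numerator Σ(Δz_t−Δz̄)(Δz_{t+1}−Δz̄) = -119.3125
Denominator Σ(Δz_t−Δz̄)² = 1349.5000
r_1(Δz) = -119.3125 / 1349.5000 = -0.088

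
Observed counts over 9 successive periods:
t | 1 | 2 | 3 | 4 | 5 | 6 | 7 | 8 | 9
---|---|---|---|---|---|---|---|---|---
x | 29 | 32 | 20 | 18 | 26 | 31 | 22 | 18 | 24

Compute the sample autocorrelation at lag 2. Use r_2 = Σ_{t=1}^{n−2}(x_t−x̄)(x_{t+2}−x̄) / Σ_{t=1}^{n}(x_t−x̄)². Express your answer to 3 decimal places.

Mean x̄ = (29 + 32 + 20 + 18 + 26 + 31 + 22 + 18 + 24)/9 = 24.4444
Numerator Σ_{t=1}^{7}(x_t−x̄)(x_{t+2}−x̄) = -163.0617
Denominator Σ(x_t−x̄)² = 232.2222
r_2 = -163.0617 / 232.2222 = -0.702

-0.702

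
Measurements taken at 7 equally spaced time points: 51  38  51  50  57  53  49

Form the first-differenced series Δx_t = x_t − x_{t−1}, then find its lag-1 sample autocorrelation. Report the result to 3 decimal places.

-0.468

First differences Δx: -13, 13, -1, 7, -4, -4
Mean of differences = -0.3333
Numerator Σ(Δx_t−Δx̄)(Δx_{t+1}−Δx̄) = -196.1111
Denominator Σ(Δx_t−Δx̄)² = 419.3333
r_1(Δx) = -196.1111 / 419.3333 = -0.468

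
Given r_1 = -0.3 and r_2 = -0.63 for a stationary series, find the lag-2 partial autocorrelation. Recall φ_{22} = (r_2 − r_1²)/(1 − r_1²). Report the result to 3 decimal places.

-0.791

φ_{22} = (r_2 − r_1²) / (1 − r_1²)
r_1² = (-0.3)² = 0.09
Numerator = -0.63 − 0.0900 = -0.7200; denominator = 1 − 0.0900 = 0.9100
φ_{22} = -0.7200 / 0.9100 = -0.791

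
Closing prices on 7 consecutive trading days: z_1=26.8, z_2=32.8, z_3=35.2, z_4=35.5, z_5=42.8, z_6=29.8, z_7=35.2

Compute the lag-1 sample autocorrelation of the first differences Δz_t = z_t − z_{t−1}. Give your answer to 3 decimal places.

First differences Δz: 6.0, 2.4, 0.3, 7.3, -13.0, 5.4
Mean of differences = 1.4000
Numerator Σ(Δz_t−Δz̄)(Δz_{t+1}−Δz̄) = -145.5500
Denominator Σ(Δz_t−Δz̄)² = 281.5400
r_1(Δz) = -145.5500 / 281.5400 = -0.517

-0.517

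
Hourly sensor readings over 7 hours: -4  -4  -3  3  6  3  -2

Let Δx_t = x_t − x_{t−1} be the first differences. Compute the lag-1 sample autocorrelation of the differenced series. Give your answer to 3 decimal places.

0.347

First differences Δx: 0, 1, 6, 3, -3, -5
Mean of differences = 0.3333
Numerator Σ(Δx_t−Δx̄)(Δx_{t+1}−Δx̄) = 27.5556
Denominator Σ(Δx_t−Δx̄)² = 79.3333
r_1(Δx) = 27.5556 / 79.3333 = 0.347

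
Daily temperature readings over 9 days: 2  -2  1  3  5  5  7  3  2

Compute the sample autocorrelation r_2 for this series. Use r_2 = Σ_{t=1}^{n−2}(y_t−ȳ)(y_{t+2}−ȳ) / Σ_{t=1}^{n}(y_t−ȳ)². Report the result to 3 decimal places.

Mean ȳ = (2 − 2 + 1 + 3 + 5 + 5 + 7 + 3 + 2)/9 = 2.8889
Numerator Σ_{t=1}^{7}(y_t−ȳ)(y_{t+2}−ȳ) = 2.6420
Denominator Σ(y_t−ȳ)² = 54.8889
r_2 = 2.6420 / 54.8889 = 0.048

0.048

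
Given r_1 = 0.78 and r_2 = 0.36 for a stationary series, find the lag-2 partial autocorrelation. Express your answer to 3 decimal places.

φ_{22} = (r_2 − r_1²) / (1 − r_1²)
r_1² = (0.78)² = 0.6084
Numerator = 0.36 − 0.6084 = -0.2484; denominator = 1 − 0.6084 = 0.3916
φ_{22} = -0.2484 / 0.3916 = -0.634

-0.634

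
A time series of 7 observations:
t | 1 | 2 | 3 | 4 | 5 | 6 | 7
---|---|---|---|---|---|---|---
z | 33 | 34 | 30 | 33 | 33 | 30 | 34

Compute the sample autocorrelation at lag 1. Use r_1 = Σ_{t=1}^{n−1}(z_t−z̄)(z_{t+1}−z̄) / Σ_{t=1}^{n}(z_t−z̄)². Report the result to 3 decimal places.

Mean z̄ = (33 + 34 + 30 + 33 + 33 + 30 + 34)/7 = 32.4286
Deviations from mean: 0.5714, 1.5714, -2.4286, 0.5714, 0.5714, -2.4286, 1.5714
Numerator Σ_{t=1}^{6}(z_t−z̄)(z_{t+1}−z̄) = -9.1837
Denominator Σ(z_t−z̄)² = 17.7143
r_1 = -9.1837 / 17.7143 = -0.518

-0.518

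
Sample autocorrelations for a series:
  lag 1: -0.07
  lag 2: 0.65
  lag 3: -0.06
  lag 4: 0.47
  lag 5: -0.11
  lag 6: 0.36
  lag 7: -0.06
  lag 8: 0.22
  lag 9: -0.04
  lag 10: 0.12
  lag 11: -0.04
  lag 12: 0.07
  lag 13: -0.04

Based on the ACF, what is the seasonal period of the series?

The largest autocorrelation is r_2 = 0.65, with weaker echoes at lags 4 (0.47), 6 (0.36) and 8 (0.22); the remaining lags stay at or below 0.12.
The dominant spike at lag 2 indicates a seasonal period of 2.

2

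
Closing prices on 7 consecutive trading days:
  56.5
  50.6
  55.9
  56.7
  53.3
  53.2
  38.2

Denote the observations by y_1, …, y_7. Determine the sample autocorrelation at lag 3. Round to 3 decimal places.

Mean ȳ = (56.5 + 50.6 + 55.9 + 56.7 + 53.3 + 53.2 + 38.2)/7 = 52.0571
Deviations from mean: 4.4429, -1.4571, 3.8429, 4.6429, 1.2429, 1.1429, -13.8571
Numerator Σ_{t=1}^{4}(y_t−ȳ)(y_{t+3}−ȳ) = -41.1284
Denominator Σ(y_t−ȳ)² = 253.0571
r_3 = -41.1284 / 253.0571 = -0.163

-0.163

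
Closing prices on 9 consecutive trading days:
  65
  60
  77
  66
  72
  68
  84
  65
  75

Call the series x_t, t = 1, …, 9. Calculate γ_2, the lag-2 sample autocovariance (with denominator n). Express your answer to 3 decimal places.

14.569

Mean x̄ = (65 + 60 + 77 + 66 + 72 + 68 + 84 + 65 + 75)/9 = 70.2222
Σ_{t=1}^{7}(x_t−x̄)(x_{t+2}−x̄) = 131.1235
γ_2 = 131.1235 / 9 = 14.569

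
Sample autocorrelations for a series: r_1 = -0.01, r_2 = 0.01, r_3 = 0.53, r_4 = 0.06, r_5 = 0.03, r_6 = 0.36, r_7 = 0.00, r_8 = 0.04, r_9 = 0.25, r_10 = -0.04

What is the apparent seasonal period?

The largest autocorrelation is r_3 = 0.53, with weaker echoes at lags 6 (0.36) and 9 (0.25); the remaining lags stay at or below 0.06.
The dominant spike at lag 3 indicates a seasonal period of 3.

3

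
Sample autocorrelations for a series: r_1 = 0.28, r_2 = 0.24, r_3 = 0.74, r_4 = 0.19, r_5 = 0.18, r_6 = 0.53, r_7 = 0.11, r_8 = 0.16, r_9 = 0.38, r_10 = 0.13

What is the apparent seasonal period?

The largest autocorrelation is r_3 = 0.74, with weaker echoes at lags 6 (0.53) and 9 (0.38); the remaining lags stay at or below 0.28. The elevated value at lag 1 (0.28), dropping to 0.24 at lag 2, reflects decaying short-term dependence rather than seasonality.
The dominant spike at lag 3 indicates a seasonal period of 3.

3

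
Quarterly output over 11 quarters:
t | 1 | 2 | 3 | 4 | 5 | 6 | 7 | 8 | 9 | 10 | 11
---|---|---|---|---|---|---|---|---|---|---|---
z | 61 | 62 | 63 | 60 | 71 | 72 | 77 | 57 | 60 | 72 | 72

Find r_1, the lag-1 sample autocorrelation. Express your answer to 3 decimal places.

0.155

Mean z̄ = (61 + 62 + 63 + 60 + 71 + 72 + 77 + 57 + 60 + 72 + 72)/11 = 66.0909
Numerator Σ_{t=1}^{10}(z_t−z̄)(z_{t+1}−z̄) = 70.9917
Denominator Σ(z_t−z̄)² = 456.9091
r_1 = 70.9917 / 456.9091 = 0.155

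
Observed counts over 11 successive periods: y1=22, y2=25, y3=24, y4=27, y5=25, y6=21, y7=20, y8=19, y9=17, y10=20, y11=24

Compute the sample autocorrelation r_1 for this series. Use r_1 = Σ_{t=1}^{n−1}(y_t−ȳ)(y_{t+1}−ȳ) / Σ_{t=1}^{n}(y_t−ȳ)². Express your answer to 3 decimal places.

0.608

Mean ȳ = (22 + 25 + 24 + 27 + 25 + 21 + 20 + 19 + 17 + 20 + 24)/11 = 22.1818
Numerator Σ_{t=1}^{10}(y_t−ȳ)(y_{t+1}−ȳ) = 56.9669
Denominator Σ(y_t−ȳ)² = 93.6364
r_1 = 56.9669 / 93.6364 = 0.608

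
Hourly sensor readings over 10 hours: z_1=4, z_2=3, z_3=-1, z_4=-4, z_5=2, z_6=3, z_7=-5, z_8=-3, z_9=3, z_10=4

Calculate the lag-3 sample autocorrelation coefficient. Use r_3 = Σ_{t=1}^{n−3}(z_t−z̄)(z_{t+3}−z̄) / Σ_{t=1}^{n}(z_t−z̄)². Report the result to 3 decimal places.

-0.079

Mean z̄ = (4 + 3 − 1 − 4 + 2 + 3 − 5 − 3 + 3 + 4)/10 = 0.6000
Numerator Σ_{t=1}^{7}(z_t−z̄)(z_{t+3}−z̄) = -8.6800
Denominator Σ(z_t−z̄)² = 110.4000
r_3 = -8.6800 / 110.4000 = -0.079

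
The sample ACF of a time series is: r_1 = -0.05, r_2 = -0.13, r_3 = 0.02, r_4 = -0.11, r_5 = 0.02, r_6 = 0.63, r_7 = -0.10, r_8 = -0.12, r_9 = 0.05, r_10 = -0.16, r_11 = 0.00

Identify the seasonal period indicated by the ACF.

6

The largest autocorrelation is r_6 = 0.63; the remaining lags stay at or below 0.05.
The dominant spike at lag 6 indicates a seasonal period of 6.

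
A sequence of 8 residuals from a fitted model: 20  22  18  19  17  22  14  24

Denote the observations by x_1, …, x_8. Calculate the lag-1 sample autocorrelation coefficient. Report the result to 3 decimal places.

Mean x̄ = (20 + 22 + 18 + 19 + 17 + 22 + 14 + 24)/8 = 19.5000
Deviations from mean: 0.5000, 2.5000, -1.5000, -0.5000, -2.5000, 2.5000, -5.5000, 4.5000
Numerator Σ_{t=1}^{7}(x_t−x̄)(x_{t+1}−x̄) = -45.2500
Denominator Σ(x_t−x̄)² = 72.0000
r_1 = -45.2500 / 72.0000 = -0.628

-0.628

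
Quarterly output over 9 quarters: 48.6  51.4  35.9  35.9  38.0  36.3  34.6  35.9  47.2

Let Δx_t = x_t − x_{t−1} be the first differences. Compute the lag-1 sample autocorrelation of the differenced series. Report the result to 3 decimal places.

First differences Δx: 2.8, -15.5, 0.0, 2.1, -1.7, -1.7, 1.3, 11.3
Mean of differences = -0.1750
Numerator Σ(Δx_t−Δx̄)(Δx_{t+1}−Δx̄) = -34.3431
Denominator Σ(Δx_t−Δx̄)² = 387.4150
r_1(Δx) = -34.3431 / 387.4150 = -0.089

-0.089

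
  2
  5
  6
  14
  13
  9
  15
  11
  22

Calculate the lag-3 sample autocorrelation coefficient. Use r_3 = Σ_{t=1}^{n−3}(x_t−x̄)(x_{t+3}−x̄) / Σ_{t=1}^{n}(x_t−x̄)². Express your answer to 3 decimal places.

-0.130

Mean x̄ = (2 + 5 + 6 + 14 + 13 + 9 + 15 + 11 + 22)/9 = 10.7778
Σ(x_t−x̄)(x_{t+3}−x̄) = (-28.2840) + (-12.8395) + (8.4938) + (13.6049) + (0.4938) + (-19.9506) = -38.4815
Denominator Σ(x_t−x̄)² = 295.5556
r_3 = -38.4815 / 295.5556 = -0.130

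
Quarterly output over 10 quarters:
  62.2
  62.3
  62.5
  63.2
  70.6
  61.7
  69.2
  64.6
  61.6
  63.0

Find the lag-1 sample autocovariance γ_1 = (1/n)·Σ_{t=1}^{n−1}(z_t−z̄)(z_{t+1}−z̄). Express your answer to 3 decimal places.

-2.187

Mean z̄ = (62.2 + 62.3 + 62.5 + 63.2 + 70.6 + 61.7 + 69.2 + 64.6 + 61.6 + 63.0)/10 = 64.0900
Σ_{t=1}^{9}(z_t−z̄)(z_{t+1}−z̄) = -21.8711
γ_1 = -21.8711 / 10 = -2.187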